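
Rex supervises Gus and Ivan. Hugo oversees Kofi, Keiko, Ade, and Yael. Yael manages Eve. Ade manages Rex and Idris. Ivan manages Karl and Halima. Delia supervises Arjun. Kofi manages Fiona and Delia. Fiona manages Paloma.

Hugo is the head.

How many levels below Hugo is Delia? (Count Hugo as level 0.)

2

Chain from Delia up to Hugo: Delia → Kofi → Hugo. That is 2 steps up, so Delia is 2 levels below Hugo.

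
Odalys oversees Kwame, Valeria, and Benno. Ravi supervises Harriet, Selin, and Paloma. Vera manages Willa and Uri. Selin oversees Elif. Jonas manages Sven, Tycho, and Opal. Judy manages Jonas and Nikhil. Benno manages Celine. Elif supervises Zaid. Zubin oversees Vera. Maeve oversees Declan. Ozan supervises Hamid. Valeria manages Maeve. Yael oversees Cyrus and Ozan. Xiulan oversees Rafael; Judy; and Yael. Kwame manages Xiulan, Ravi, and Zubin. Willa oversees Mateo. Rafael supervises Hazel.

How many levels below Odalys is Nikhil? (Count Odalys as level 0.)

4

Chain from Nikhil up to Odalys: Nikhil → Judy → Xiulan → Kwame → Odalys. That is 4 steps up, so Nikhil is 4 levels below Odalys.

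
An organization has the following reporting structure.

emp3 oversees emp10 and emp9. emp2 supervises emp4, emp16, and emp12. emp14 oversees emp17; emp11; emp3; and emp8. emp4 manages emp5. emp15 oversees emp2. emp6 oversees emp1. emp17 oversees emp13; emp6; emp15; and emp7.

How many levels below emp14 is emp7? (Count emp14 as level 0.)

Chain from emp7 up to emp14: emp7 → emp17 → emp14. That is 2 steps up, so emp7 is 2 levels below emp14.

2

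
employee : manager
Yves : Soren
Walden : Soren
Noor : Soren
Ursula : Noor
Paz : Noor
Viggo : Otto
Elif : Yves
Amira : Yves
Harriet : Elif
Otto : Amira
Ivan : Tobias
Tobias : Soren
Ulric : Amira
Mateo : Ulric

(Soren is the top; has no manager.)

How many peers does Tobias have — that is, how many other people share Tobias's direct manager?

3

Tobias reports to Soren. Soren's other direct reports are Yves, Noor, Walden — 3 peers.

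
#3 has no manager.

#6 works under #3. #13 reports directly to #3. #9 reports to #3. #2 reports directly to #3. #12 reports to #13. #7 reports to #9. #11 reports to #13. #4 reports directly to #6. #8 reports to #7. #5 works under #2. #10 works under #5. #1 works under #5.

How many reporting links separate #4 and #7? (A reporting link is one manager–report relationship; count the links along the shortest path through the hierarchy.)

#4 is 2 levels below #3, and #7 is 2 levels below #3 (their lowest common manager). The shortest path runs up from #4 to #3 and back down to #7: 2 + 2 = 4 links.

4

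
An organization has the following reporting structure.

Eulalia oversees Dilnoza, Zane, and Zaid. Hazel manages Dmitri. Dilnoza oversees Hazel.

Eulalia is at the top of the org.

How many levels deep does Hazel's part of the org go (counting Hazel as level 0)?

The longest chain under Hazel runs Hazel → Dmitri, which is 1 level below Hazel.

1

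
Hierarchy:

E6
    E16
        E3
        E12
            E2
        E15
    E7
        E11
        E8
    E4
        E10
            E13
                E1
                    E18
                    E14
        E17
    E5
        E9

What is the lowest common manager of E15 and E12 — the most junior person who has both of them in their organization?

E16

E15's chain of managers is E16, E6. E12's chain of managers is E16, E6. The first manager that appears in both chains is E16.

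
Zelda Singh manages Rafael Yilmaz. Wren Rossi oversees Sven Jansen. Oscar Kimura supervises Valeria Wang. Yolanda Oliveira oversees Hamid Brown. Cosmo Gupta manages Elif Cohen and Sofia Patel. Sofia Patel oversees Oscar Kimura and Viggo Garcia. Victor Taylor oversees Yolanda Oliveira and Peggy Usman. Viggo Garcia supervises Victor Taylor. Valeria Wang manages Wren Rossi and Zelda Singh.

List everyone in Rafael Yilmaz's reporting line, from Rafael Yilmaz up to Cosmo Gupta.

Rafael Yilmaz reports to Zelda Singh. Zelda Singh reports to Valeria Wang. Valeria Wang reports to Oscar Kimura. Oscar Kimura reports to Sofia Patel. Sofia Patel reports to Cosmo Gupta. Cosmo Gupta is at the top.

Rafael Yilmaz -> Zelda Singh -> Valeria Wang -> Oscar Kimura -> Sofia Patel -> Cosmo Gupta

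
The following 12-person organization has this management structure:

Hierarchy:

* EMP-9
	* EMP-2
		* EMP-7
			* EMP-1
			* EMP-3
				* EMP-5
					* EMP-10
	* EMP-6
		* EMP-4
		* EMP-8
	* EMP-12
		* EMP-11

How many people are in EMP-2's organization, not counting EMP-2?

5

EMP-2 directly manages EMP-7. Under EMP-7: EMP-3, EMP-5, EMP-10, EMP-1 (4). That's 5 in total.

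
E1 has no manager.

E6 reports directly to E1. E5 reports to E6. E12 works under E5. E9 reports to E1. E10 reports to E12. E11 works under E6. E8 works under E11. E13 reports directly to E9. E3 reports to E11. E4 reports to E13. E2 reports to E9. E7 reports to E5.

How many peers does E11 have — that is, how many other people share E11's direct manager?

1

E11 reports to E6. E6's other direct reports are E5 — 1 peer.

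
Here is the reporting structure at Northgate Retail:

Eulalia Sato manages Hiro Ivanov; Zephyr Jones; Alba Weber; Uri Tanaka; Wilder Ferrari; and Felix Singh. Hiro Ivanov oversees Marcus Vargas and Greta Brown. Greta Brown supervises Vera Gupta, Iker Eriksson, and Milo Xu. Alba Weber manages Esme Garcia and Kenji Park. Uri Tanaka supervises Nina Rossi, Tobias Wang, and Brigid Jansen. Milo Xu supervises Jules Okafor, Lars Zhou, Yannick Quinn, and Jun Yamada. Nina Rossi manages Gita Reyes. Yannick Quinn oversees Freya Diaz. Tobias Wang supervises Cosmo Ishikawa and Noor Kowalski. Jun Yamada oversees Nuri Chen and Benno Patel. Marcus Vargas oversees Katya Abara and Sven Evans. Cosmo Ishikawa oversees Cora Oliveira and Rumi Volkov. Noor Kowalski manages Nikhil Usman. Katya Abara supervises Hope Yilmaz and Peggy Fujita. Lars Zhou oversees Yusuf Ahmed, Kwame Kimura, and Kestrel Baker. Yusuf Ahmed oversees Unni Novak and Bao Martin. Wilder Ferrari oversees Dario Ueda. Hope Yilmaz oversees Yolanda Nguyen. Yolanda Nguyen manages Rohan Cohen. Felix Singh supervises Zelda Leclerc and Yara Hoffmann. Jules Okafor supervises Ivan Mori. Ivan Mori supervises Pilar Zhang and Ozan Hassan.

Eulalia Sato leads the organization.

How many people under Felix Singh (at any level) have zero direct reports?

The people in Felix Singh's organization with no one reporting to them are Yara Hoffmann, Zelda Leclerc. That is 2.

2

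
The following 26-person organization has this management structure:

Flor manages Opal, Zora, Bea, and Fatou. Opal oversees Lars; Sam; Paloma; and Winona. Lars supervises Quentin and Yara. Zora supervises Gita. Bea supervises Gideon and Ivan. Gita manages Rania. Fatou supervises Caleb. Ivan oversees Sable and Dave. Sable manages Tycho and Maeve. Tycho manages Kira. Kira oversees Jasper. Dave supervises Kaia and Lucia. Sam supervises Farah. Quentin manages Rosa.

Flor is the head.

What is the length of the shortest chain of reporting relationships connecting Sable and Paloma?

5

Sable is 3 levels below Flor, and Paloma is 2 levels below Flor (their lowest common manager). The shortest path runs up from Sable to Flor and back down to Paloma: 3 + 2 = 5 links.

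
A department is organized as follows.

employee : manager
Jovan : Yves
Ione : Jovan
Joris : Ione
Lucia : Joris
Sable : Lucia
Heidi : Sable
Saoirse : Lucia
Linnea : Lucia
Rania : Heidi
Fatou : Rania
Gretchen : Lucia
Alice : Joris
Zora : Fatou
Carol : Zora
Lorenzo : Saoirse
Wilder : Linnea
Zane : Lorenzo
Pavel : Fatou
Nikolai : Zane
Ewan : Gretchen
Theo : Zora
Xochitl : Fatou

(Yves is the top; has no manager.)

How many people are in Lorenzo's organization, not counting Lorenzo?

2

Lorenzo directly manages Zane. Under Zane: Nikolai (1). That's 2 in total.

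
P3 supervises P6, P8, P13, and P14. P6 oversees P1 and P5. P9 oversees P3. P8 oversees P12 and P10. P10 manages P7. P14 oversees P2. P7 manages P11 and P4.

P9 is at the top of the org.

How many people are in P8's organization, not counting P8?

5

P8 directly manages P12, P10. P12 has no reports. Under P10: P7, P4, P11 (3). So P8's organization is 2 direct reports plus everyone under them: 1 + 4 = 5.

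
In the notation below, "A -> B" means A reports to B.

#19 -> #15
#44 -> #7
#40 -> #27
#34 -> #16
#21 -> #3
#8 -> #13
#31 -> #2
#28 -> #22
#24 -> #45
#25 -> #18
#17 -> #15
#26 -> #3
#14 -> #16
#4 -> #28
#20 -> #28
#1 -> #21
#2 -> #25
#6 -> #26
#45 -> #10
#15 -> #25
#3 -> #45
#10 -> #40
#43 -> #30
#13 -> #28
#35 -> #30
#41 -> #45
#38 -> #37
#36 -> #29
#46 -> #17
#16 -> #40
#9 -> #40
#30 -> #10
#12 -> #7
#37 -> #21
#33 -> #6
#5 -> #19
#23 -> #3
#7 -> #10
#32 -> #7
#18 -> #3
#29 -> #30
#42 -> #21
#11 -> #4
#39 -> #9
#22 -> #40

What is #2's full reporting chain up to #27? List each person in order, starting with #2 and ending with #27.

#2 reports to #25. #25 reports to #18. #18 reports to #3. #3 reports to #45. #45 reports to #10. #10 reports to #40. #40 reports to #27. #27 is at the top.

#2 -> #25 -> #18 -> #3 -> #45 -> #10 -> #40 -> #27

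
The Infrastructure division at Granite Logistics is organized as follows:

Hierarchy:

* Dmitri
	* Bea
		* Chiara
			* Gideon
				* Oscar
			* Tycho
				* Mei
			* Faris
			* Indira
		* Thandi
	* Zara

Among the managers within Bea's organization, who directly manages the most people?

Direct-report counts within Bea's organization: Bea has 2; Chiara has 4; Tycho has 1; Gideon has 1. The largest is 4, held by Chiara.

Chiara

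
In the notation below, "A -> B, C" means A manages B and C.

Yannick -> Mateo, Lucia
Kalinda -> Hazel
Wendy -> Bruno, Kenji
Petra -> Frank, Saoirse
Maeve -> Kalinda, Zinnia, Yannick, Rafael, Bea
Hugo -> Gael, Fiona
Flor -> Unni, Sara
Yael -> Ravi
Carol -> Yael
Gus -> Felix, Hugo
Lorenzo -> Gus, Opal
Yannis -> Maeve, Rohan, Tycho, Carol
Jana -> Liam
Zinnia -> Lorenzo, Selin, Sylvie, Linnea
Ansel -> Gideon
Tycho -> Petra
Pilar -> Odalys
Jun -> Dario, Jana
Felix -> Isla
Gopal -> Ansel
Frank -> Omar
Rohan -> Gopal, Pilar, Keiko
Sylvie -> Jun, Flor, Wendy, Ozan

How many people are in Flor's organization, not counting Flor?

Flor directly manages Unni, Sara. Unni has no reports. Sara has no reports. So Flor's organization is 2 direct reports plus everyone under them: 1 + 1 = 2.

2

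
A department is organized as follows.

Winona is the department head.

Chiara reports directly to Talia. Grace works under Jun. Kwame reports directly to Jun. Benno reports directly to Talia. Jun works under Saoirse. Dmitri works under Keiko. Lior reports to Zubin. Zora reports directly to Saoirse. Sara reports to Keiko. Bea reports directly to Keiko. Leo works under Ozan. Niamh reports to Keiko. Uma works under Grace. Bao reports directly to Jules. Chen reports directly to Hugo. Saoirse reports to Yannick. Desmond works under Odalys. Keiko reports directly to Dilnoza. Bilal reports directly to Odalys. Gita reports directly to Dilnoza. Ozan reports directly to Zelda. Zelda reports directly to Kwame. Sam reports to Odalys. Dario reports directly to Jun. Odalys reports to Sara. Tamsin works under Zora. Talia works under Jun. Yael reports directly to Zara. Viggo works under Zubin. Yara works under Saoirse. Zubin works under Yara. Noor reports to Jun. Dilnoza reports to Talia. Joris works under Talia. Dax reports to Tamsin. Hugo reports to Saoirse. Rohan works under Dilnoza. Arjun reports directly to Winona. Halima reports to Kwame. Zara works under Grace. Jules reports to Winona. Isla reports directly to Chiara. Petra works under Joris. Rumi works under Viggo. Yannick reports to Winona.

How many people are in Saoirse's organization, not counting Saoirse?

40

Saoirse directly manages Jun, Yara, Zora, Hugo. Under Jun: Noor, Dario, Grace, Zara, Yael, Uma, Kwame, Halima, Zelda, Ozan, Leo, Talia, Chiara, Isla, Joris, Petra, Benno, Dilnoza, Rohan, Gita, Keiko, Niamh, Bea, Dmitri, Sara, Odalys, Desmond, Bilal, Sam (29). Under Yara: Zubin, Lior, Viggo, Rumi (4). Under Zora: Tamsin, Dax (2). Under Hugo: Chen (1). So Saoirse's organization is 4 direct reports plus everyone under them: 30 + 5 + 3 + 2 = 40.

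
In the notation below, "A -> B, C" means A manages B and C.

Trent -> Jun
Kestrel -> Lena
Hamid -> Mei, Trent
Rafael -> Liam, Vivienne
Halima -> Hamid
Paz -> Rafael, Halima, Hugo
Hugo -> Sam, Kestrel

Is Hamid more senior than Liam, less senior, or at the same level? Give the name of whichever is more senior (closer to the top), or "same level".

same level

Both Hamid and Liam are 2 levels below Paz.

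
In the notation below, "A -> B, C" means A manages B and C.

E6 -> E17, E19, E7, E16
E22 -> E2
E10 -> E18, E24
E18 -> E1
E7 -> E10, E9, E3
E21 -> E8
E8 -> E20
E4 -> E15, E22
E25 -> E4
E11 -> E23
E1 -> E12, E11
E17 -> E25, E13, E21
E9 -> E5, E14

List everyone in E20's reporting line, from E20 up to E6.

E20 -> E8 -> E21 -> E17 -> E6

E20 reports to E8. E8 reports to E21. E21 reports to E17. E17 reports to E6. E6 is at the top.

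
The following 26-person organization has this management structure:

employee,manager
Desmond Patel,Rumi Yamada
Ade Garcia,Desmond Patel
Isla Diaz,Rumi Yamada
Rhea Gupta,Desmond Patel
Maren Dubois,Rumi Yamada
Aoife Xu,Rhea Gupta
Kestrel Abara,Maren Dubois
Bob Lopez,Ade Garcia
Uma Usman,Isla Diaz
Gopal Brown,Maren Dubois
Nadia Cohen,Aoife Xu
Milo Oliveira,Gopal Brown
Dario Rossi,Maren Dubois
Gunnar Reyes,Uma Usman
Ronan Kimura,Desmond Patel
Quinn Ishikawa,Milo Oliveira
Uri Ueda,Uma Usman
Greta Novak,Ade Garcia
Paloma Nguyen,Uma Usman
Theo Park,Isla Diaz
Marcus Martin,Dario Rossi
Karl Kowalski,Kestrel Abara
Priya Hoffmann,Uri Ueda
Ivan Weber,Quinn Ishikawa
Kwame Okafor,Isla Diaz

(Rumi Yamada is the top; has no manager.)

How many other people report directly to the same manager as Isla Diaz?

2

Isla Diaz reports to Rumi Yamada. Rumi Yamada's other direct reports are Desmond Patel, Maren Dubois — 2 peers.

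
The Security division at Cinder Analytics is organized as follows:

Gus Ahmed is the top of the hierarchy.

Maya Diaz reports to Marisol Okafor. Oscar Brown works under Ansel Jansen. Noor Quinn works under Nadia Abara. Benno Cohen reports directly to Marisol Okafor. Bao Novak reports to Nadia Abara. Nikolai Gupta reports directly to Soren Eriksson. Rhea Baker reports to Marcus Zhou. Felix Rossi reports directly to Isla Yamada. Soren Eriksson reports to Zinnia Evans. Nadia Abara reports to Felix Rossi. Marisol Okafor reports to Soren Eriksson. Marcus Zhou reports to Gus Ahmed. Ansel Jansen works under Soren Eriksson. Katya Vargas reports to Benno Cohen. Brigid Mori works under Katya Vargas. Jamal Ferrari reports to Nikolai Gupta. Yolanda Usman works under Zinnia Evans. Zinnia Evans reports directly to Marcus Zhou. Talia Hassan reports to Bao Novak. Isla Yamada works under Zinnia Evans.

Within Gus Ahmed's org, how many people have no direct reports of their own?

The people in Gus Ahmed's organization with no one reporting to them are Rhea Baker, Noor Quinn, Talia Hassan, Yolanda Usman, Jamal Ferrari, Maya Diaz, Brigid Mori, Oscar Brown. That is 8.

8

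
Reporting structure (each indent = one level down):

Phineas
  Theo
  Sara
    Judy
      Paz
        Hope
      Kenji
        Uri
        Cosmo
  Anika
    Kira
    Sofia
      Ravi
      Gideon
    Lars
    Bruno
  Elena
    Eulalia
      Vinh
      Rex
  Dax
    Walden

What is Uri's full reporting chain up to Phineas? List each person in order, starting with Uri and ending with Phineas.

Uri reports to Kenji. Kenji reports to Judy. Judy reports to Sara. Sara reports to Phineas. Phineas is at the top.

Uri -> Kenji -> Judy -> Sara -> Phineas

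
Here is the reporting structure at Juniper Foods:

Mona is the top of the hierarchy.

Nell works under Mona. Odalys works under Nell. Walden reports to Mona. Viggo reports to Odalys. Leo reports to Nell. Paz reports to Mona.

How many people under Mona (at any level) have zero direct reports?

4

The people in Mona's organization with no one reporting to them are Paz, Walden, Leo, Viggo. That is 4.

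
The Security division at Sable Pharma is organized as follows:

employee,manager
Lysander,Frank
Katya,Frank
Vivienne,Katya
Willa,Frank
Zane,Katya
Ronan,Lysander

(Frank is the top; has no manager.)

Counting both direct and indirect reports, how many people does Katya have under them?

2

Katya directly manages Vivienne, Zane. Vivienne has no reports. Zane has no reports. So Katya's organization is 2 direct reports plus everyone under them: 1 + 1 = 2.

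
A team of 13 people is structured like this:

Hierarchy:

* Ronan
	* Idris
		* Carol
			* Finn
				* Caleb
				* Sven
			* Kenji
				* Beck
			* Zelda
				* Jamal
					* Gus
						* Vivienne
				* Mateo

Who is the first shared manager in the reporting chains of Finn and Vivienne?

Carol

Finn's chain of managers is Carol, Idris, Ronan. Vivienne's chain of managers is Gus, Jamal, Zelda, Carol, Idris, Ronan. The first manager that appears in both chains is Carol.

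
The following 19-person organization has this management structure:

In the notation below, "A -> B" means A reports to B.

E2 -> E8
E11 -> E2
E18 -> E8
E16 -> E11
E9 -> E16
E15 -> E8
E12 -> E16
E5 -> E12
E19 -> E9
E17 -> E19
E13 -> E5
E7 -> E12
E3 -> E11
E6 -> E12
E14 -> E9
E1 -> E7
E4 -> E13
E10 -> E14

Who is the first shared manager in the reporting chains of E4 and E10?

E16

E4's chain of managers is E13, E5, E12, E16, E11, E2, E8. E10's chain of managers is E14, E9, E16, E11, E2, E8. The first manager that appears in both chains is E16.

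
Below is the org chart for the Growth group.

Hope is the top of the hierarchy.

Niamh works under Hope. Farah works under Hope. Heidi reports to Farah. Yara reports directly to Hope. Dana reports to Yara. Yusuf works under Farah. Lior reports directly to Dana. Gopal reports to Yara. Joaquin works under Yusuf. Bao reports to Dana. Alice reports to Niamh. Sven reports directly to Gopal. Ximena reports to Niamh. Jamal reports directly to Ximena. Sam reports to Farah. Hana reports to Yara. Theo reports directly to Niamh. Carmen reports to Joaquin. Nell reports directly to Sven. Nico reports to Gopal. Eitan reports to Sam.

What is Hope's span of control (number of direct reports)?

3

Hope directly manages Niamh, Farah, Yara. That is 3 direct reports.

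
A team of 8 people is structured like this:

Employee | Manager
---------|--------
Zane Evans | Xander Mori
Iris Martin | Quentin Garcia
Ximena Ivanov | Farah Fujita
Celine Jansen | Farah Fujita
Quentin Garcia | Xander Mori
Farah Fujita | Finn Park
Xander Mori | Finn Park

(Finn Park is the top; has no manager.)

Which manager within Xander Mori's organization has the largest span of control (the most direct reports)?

Xander Mori

Direct-report counts within Xander Mori's organization: Xander Mori has 2; Quentin Garcia has 1. The largest is 2, held by Xander Mori.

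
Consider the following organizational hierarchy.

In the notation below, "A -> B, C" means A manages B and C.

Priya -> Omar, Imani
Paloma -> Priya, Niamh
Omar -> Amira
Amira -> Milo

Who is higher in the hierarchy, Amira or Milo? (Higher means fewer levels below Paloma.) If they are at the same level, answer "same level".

Amira

Amira is 3 levels below Paloma; Milo is 4. Amira is higher.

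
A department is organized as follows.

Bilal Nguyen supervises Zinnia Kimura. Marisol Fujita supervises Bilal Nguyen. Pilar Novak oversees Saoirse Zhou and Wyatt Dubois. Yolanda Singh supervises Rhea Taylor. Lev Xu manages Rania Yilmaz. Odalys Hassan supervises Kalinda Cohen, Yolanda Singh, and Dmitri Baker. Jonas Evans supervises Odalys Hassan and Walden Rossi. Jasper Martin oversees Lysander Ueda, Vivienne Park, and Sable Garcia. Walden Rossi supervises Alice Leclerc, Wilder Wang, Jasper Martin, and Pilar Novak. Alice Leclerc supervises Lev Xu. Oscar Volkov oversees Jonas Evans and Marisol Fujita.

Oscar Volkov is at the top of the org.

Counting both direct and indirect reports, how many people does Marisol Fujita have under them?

2

Marisol Fujita directly manages Bilal Nguyen. Under Bilal Nguyen: Zinnia Kimura (1). That's 2 in total.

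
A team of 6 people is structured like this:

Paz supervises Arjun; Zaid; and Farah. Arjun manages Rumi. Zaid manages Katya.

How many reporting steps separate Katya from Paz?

Chain from Katya up to Paz: Katya → Zaid → Paz. That is 2 steps up, so Katya is 2 levels below Paz.

2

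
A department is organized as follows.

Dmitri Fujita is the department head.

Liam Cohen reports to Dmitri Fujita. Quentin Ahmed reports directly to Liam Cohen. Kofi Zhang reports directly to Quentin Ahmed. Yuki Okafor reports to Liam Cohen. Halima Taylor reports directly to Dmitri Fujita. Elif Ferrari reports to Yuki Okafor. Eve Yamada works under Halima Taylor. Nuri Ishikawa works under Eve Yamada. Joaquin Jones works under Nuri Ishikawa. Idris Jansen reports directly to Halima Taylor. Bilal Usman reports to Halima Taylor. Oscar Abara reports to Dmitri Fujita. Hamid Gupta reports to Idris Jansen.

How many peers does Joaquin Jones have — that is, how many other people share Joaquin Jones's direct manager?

Joaquin Jones reports to Nuri Ishikawa, and Nuri Ishikawa has no other direct reports. Joaquin Jones has 0 peers.

0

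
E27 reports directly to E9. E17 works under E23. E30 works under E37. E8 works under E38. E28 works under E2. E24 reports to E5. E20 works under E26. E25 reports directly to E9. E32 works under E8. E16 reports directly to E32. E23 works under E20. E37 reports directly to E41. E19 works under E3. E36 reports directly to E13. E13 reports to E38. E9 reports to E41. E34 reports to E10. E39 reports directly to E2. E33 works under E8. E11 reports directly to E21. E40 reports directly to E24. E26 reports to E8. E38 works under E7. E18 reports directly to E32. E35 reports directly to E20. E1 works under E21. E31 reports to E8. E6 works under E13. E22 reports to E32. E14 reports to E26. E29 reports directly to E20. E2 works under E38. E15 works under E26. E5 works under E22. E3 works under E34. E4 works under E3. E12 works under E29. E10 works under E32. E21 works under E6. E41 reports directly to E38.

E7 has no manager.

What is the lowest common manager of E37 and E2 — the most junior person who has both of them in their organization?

E37's chain of managers is E41, E38, E7. E2's chain of managers is E38, E7. The first manager that appears in both chains is E38.

E38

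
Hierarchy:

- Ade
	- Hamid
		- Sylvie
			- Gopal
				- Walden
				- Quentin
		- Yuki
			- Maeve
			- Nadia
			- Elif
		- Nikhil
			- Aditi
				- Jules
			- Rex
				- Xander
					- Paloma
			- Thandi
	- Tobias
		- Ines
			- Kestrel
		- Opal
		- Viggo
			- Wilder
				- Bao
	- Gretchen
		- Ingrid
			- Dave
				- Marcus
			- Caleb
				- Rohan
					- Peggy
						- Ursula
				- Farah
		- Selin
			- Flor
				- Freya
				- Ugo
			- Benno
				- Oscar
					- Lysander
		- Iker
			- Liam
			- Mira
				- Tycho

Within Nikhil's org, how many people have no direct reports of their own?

3

The people in Nikhil's organization with no one reporting to them are Thandi, Paloma, Jules. That is 3.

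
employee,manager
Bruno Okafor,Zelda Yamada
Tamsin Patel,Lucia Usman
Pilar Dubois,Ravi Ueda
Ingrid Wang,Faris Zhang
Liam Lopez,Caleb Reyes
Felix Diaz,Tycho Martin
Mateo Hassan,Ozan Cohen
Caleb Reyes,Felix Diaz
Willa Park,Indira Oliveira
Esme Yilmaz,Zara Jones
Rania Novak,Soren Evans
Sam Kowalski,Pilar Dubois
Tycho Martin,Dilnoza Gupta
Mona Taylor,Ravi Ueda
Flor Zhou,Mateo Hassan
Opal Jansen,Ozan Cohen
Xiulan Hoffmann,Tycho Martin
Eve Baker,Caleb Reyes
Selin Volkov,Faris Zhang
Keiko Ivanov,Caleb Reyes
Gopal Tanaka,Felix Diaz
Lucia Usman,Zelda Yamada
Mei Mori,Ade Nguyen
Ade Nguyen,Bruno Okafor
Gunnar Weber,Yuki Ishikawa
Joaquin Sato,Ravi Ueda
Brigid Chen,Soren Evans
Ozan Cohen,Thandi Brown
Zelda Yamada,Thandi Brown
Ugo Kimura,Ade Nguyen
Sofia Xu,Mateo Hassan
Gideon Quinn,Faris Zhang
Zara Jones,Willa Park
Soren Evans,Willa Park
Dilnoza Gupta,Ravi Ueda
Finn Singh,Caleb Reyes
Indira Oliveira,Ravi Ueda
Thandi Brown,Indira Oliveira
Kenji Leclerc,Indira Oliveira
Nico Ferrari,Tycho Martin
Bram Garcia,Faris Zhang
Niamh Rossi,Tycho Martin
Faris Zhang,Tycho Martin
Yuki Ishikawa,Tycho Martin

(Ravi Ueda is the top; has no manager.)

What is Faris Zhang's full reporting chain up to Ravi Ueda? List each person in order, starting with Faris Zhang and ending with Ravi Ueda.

Faris Zhang reports to Tycho Martin. Tycho Martin reports to Dilnoza Gupta. Dilnoza Gupta reports to Ravi Ueda. Ravi Ueda is at the top.

Faris Zhang -> Tycho Martin -> Dilnoza Gupta -> Ravi Ueda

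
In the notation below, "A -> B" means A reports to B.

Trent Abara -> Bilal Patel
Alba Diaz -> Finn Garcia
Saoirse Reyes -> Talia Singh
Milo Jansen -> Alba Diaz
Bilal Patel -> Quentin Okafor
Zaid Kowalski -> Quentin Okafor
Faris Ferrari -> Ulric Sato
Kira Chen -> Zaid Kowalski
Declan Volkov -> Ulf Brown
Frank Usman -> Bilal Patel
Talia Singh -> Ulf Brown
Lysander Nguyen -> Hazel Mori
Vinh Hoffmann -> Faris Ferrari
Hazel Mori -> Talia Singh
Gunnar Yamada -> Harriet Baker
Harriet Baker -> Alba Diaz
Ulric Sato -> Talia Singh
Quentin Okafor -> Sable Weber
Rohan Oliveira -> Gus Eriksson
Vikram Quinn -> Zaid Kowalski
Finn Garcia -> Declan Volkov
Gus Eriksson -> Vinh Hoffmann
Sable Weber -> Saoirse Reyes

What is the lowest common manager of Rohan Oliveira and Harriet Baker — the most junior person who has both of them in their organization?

Rohan Oliveira's chain of managers is Gus Eriksson, Vinh Hoffmann, Faris Ferrari, Ulric Sato, Talia Singh, Ulf Brown. Harriet Baker's chain of managers is Alba Diaz, Finn Garcia, Declan Volkov, Ulf Brown. The first manager that appears in both chains is Ulf Brown.

Ulf Brown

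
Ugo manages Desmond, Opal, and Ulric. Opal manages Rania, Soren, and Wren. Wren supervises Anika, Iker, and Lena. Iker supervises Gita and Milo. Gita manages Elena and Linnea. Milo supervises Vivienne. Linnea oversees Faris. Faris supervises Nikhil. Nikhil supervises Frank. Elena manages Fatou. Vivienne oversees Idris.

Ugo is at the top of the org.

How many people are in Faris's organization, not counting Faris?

Faris directly manages Nikhil. Under Nikhil: Frank (1). That's 2 in total.

2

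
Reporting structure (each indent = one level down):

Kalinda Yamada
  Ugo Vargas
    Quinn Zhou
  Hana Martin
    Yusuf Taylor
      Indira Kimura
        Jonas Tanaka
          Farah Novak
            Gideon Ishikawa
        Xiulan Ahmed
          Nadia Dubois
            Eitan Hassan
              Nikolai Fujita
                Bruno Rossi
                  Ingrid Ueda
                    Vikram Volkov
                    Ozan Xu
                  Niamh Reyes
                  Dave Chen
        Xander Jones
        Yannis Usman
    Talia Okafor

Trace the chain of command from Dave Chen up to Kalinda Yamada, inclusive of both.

Dave Chen -> Bruno Rossi -> Nikolai Fujita -> Eitan Hassan -> Nadia Dubois -> Xiulan Ahmed -> Indira Kimura -> Yusuf Taylor -> Hana Martin -> Kalinda Yamada

Dave Chen reports to Bruno Rossi. Bruno Rossi reports to Nikolai Fujita. Nikolai Fujita reports to Eitan Hassan. Eitan Hassan reports to Nadia Dubois. Nadia Dubois reports to Xiulan Ahmed. Xiulan Ahmed reports to Indira Kimura. Indira Kimura reports to Yusuf Taylor. Yusuf Taylor reports to Hana Martin. Hana Martin reports to Kalinda Yamada. Kalinda Yamada is at the top.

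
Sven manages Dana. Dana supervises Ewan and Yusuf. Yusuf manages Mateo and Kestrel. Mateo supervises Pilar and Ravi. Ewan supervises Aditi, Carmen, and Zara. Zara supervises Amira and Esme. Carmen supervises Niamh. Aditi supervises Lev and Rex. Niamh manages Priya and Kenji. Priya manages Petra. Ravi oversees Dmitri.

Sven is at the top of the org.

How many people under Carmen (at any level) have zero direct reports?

The people in Carmen's organization with no one reporting to them are Kenji, Petra. That is 2.

2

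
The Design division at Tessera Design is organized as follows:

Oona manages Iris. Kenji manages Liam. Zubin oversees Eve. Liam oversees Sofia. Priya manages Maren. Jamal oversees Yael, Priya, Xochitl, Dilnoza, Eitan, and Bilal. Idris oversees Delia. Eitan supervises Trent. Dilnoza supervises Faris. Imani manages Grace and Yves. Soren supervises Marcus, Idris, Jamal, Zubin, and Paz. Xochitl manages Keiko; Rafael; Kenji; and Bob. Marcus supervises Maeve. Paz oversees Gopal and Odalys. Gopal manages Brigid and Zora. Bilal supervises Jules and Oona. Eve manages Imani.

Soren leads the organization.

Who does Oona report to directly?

Bilal

Oona reports directly to Bilal.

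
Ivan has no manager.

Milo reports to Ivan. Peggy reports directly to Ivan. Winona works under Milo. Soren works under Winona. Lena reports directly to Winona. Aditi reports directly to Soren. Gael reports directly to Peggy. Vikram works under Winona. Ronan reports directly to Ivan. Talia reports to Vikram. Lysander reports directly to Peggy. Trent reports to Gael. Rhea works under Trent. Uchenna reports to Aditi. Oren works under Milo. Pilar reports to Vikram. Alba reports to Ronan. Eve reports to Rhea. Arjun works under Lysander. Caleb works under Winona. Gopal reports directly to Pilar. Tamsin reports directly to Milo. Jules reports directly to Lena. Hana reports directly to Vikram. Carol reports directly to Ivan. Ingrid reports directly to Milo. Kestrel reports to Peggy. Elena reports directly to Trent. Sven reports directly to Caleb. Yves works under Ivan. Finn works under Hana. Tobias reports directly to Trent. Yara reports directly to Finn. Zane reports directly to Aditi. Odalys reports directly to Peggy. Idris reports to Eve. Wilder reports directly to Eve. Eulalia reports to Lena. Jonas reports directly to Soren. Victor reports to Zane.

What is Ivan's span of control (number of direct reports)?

5

Ivan directly manages Milo, Peggy, Ronan, Carol, Yves. That is 5 direct reports.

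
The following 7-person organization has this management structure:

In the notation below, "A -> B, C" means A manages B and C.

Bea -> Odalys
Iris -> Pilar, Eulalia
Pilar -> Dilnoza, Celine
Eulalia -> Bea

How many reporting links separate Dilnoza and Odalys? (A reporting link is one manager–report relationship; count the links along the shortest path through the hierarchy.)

Dilnoza is 2 levels below Iris, and Odalys is 3 levels below Iris (their lowest common manager). The shortest path runs up from Dilnoza to Iris and back down to Odalys: 2 + 3 = 5 links.

5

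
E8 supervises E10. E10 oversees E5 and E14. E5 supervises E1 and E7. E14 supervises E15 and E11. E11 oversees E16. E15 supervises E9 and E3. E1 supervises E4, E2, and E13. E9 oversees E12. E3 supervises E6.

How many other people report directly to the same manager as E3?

E3 reports to E15. E15's other direct reports are E9 — 1 peer.

1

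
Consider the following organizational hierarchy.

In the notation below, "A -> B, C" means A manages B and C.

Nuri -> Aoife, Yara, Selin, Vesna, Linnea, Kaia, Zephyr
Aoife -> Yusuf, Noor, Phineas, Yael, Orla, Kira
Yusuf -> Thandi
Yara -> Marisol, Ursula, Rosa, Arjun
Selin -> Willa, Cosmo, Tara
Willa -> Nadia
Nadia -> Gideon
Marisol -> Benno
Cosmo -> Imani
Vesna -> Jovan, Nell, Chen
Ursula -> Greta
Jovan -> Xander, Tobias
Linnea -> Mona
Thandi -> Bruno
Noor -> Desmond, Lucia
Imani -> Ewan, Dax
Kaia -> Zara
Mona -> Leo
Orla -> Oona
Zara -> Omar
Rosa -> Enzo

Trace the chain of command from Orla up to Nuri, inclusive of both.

Orla -> Aoife -> Nuri

Orla reports to Aoife. Aoife reports to Nuri. Nuri is at the top.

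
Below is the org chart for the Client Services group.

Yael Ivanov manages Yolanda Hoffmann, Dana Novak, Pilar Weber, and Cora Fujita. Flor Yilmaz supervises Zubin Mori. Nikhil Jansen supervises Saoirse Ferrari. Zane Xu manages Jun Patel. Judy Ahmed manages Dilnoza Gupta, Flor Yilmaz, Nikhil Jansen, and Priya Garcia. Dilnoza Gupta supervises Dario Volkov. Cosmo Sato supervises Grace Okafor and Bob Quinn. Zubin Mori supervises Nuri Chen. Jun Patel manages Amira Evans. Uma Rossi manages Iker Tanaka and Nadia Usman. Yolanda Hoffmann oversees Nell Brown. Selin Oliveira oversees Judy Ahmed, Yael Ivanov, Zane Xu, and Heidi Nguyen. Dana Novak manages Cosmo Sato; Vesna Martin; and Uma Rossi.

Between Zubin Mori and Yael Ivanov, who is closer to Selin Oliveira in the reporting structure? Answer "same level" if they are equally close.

Yael Ivanov

Zubin Mori is 3 levels below Selin Oliveira; Yael Ivanov is 1. Yael Ivanov is higher.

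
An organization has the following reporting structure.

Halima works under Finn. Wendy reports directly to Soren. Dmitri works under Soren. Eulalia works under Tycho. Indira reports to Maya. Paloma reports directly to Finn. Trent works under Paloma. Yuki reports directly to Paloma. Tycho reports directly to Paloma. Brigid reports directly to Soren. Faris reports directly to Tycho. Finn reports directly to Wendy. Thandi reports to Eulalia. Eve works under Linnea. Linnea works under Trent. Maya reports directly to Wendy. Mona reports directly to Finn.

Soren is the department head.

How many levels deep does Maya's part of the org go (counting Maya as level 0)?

1

The longest chain under Maya runs Maya → Indira, which is 1 level below Maya.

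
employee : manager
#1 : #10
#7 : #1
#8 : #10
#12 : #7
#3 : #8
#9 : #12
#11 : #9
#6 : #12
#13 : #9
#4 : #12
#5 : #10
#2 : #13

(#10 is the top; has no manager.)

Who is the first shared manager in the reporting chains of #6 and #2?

#6's chain of managers is #12, #7, #1, #10. #2's chain of managers is #13, #9, #12, #7, #1, #10. The first manager that appears in both chains is #12.

#12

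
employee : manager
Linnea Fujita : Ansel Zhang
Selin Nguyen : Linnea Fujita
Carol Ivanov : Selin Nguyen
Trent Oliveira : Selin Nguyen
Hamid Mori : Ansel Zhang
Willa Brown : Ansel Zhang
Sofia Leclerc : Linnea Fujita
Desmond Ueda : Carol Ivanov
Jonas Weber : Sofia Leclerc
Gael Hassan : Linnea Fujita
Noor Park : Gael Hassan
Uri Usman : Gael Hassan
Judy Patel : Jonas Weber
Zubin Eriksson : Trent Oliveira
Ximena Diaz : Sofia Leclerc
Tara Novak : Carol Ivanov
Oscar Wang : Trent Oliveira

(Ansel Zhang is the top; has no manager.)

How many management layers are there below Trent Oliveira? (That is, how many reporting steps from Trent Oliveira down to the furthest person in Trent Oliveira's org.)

The longest chain under Trent Oliveira runs Trent Oliveira → Oscar Wang, which is 1 level below Trent Oliveira.

1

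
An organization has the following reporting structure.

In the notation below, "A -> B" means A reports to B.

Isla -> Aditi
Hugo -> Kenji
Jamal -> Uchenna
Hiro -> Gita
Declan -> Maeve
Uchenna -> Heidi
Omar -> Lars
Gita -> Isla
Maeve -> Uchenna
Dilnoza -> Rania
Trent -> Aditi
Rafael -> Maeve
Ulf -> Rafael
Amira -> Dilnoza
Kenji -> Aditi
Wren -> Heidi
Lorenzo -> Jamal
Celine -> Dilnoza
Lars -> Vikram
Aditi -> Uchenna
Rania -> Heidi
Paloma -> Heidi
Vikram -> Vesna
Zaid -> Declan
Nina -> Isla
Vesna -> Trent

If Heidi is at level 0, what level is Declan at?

Chain from Declan up to Heidi: Declan → Maeve → Uchenna → Heidi. That is 3 steps up, so Declan is 3 levels below Heidi.

3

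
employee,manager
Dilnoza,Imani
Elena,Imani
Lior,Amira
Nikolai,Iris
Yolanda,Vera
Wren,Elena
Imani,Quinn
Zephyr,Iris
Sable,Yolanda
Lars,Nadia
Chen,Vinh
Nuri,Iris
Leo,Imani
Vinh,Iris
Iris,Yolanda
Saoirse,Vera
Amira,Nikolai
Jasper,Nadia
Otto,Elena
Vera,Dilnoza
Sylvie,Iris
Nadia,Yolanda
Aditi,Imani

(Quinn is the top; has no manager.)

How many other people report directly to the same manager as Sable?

Sable reports to Yolanda. Yolanda's other direct reports are Iris, Nadia — 2 peers.

2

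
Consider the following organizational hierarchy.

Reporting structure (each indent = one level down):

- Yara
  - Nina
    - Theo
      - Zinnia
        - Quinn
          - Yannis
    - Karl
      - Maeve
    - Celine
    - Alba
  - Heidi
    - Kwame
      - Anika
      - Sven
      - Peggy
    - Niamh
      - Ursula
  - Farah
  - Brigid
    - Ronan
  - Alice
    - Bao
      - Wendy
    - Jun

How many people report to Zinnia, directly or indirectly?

2

Zinnia directly manages Quinn. Under Quinn: Yannis (1). That's 2 in total.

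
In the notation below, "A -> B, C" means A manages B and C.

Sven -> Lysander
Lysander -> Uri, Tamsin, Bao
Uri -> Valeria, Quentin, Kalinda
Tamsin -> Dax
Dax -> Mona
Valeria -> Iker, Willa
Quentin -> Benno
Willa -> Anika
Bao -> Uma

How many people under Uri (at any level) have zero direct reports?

The people in Uri's organization with no one reporting to them are Kalinda, Benno, Anika, Iker. That is 4.

4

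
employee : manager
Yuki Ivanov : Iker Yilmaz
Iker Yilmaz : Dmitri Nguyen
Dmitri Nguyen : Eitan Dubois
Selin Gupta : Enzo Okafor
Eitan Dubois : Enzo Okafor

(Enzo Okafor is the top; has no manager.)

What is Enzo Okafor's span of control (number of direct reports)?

Enzo Okafor directly manages Eitan Dubois, Selin Gupta. That is 2 direct reports.

2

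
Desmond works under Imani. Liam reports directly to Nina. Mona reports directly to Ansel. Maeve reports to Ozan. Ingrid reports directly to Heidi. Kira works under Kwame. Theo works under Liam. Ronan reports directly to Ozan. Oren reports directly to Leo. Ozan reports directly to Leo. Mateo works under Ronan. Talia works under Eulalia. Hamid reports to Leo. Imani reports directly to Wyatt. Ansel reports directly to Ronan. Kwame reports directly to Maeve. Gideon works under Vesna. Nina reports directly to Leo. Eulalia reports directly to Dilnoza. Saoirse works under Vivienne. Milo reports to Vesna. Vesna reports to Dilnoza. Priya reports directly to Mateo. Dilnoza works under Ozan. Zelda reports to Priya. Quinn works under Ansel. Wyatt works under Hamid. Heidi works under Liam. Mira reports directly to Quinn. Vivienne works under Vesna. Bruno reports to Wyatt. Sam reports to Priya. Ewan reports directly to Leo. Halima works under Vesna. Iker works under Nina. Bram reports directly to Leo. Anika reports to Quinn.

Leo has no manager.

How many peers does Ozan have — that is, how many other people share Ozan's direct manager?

5

Ozan reports to Leo. Leo's other direct reports are Hamid, Ewan, Nina, Oren, Bram — 5 peers.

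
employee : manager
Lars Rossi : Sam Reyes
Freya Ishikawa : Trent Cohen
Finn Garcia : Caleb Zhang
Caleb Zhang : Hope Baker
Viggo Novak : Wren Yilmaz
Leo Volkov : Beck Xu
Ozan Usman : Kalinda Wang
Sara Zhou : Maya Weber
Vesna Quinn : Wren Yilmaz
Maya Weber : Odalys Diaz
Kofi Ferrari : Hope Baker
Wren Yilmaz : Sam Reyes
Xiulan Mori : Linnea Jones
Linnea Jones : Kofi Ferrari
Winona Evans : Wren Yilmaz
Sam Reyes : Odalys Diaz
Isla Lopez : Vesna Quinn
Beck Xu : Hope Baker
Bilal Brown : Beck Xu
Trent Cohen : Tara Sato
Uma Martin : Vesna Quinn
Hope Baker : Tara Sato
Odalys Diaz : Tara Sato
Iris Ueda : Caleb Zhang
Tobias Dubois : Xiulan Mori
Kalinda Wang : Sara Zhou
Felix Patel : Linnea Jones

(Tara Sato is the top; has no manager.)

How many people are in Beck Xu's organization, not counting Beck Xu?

Beck Xu directly manages Bilal Brown, Leo Volkov. Bilal Brown has no reports. Leo Volkov has no reports. So Beck Xu's organization is 2 direct reports plus everyone under them: 1 + 1 = 2.

2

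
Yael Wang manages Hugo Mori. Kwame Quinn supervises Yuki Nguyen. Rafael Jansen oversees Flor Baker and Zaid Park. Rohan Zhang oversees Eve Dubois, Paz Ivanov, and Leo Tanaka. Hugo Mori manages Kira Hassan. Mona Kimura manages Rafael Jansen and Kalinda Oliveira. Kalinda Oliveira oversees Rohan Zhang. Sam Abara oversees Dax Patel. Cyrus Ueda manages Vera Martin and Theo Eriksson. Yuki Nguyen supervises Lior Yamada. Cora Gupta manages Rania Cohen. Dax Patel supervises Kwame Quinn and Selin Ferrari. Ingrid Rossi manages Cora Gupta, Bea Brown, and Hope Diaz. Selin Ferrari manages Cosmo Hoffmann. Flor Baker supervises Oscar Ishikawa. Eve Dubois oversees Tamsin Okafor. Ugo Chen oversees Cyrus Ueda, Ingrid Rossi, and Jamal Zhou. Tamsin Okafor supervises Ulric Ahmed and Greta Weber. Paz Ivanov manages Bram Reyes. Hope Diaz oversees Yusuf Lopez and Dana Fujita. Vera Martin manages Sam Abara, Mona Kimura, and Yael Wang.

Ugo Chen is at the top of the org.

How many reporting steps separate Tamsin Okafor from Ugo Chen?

7

Chain from Tamsin Okafor up to Ugo Chen: Tamsin Okafor → Eve Dubois → Rohan Zhang → Kalinda Oliveira → Mona Kimura → Vera Martin → Cyrus Ueda → Ugo Chen. That is 7 steps up, so Tamsin Okafor is 7 levels below Ugo Chen.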